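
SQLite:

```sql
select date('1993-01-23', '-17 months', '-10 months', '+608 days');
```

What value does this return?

1992-06-22

Adding -17 months to 1993-01-23 gives 1991-08-23.
Adding -10 months to 1991-08-23 gives 1990-10-23.
Applying '+608 days' to 1990-10-23: counting 608 days forward gives 1992-06-22.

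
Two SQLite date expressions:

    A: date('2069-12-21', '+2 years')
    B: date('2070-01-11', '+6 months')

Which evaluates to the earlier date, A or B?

A = 2071-12-21.
B = 2070-07-11.
B is earlier.

B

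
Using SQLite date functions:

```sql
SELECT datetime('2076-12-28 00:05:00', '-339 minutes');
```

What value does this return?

2076-12-27 18:26:00

339 minutes = 5h 39m; -339 minutes from 2076-12-28 00:05:00 is 2076-12-27 18:26:00 (crosses midnight).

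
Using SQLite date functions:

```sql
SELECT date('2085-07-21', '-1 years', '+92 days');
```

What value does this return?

Adding -1 year to 2085-07-21 gives 2084-07-21.
Applying '+92 days' to 2084-07-21: counting 92 days forward gives 2084-10-21.

2084-10-21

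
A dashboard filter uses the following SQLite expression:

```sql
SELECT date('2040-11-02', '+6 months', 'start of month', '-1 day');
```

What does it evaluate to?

2041-04-30

Adding +6 months to 2040-11-02 gives 2041-05-02.
`start of month` rewinds 2041-05-02 to 2041-05-01.
Going back 1 day from 2041-05-01 reaches 2041-04-30 (last day of April, 30 days).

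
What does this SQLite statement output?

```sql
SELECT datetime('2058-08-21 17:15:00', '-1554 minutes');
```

2058-08-20 15:21:00

1554 minutes = 25h 54m; -1554 minutes from 2058-08-21 17:15:00 is 2058-08-20 15:21:00 (crosses midnight).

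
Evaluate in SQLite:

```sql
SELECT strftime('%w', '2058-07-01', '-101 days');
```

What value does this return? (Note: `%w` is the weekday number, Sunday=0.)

5

First apply '-101 days': 2058-07-01 → 2058-03-22.
2058-03-22 is a Friday; with Sunday=0 that is 5.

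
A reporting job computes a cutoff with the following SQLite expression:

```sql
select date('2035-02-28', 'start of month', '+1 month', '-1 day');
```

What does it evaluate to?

2035-02-28

`start of month` rewinds 2035-02-28 to 2035-02-01.
Adding +1 month to 2035-02-01 gives 2035-03-01.
Going back 1 day from 2035-03-01 reaches 2035-02-28 (last day of February, 28 days).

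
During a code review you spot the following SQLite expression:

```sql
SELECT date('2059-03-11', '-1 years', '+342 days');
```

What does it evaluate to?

2059-02-16

Adding -1 year to 2059-03-11 gives 2058-03-11.
Applying '+342 days' to 2058-03-11: counting 342 days forward gives 2059-02-16.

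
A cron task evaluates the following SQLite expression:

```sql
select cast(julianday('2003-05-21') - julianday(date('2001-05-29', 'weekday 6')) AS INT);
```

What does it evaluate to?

`weekday 6` advances to the next Saturday; 2001-05-29 is a Tuesday, so it moves forward to 2001-06-02.
28 days remain in June 2001 after the 2nd (30 − 2).
Full months from July 2001 through April 2003 contribute their day counts.
Then 21 days into May 2003.
Total: 28 + 31 + 31 + 30 + 31 + 30 + 31 + 31 + 28 + 31 + 30 + 31 + 30 + 31 + 31 + 30 + 31 + 30 + 31 + 31 + 28 + 31 + 30 + 21 = 718.

718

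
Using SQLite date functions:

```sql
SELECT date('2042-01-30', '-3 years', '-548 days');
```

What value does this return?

2037-07-31

Adding -3 years to 2042-01-30 gives 2039-01-30.
Applying '-548 days' to 2039-01-30: counting 548 days back gives 2037-07-31.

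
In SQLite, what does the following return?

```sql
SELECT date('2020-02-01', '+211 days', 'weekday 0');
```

2020-08-30

Applying '+211 days' to 2020-02-01: counting 211 days forward gives 2020-08-30.
`weekday 0` advances to the next Sunday; 2020-08-30 is already a Sunday, so it stays at 2020-08-30.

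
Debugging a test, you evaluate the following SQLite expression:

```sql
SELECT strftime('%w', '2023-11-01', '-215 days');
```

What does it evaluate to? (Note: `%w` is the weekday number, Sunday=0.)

First apply '-215 days': 2023-11-01 → 2023-03-31.
2023-03-31 is a Friday; with Sunday=0 that is 5.

5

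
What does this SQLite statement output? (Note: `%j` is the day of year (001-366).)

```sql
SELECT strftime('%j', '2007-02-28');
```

059

Day-of-year for 2007-02-28: days since 2007-01-01 inclusive = 59, zero-padded to 059.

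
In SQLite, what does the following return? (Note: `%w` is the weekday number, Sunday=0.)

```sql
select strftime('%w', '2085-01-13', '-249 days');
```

First apply '-249 days': 2085-01-13 → 2084-05-09.
2084-05-09 is a Tuesday; with Sunday=0 that is 2.

2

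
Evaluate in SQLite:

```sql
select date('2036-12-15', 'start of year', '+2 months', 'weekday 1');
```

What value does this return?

`start of year` rewinds 2036-12-15 to 2036-01-01.
Adding +2 months to 2036-01-01 gives 2036-03-01.
`weekday 1` advances to the next Monday; 2036-03-01 is a Saturday, so it moves forward to 2036-03-03.

2036-03-03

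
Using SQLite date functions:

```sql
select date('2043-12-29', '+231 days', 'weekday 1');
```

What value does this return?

2044-08-22

Applying '+231 days' to 2043-12-29: counting 231 days forward gives 2044-08-16.
`weekday 1` advances to the next Monday; 2044-08-16 is a Tuesday, so it moves forward to 2044-08-22.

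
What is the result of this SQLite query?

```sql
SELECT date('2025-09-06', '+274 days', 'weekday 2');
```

2026-06-09

Applying '+274 days' to 2025-09-06: counting 274 days forward gives 2026-06-07.
`weekday 2` advances to the next Tuesday; 2026-06-07 is a Sunday, so it moves forward to 2026-06-09.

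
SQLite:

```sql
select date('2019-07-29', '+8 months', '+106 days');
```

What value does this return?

2020-07-13

Adding +8 months to 2019-07-29 gives 2020-03-29.
Applying '+106 days' to 2020-03-29: counting 106 days forward gives 2020-07-13.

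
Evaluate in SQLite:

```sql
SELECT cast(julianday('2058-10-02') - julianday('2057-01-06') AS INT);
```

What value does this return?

25 days remain in January 2057 after the 6th (31 − 6).
Full months from February 2057 through September 2058 contribute their day counts.
Then 2 days into October 2058.
Total: 25 + 28 + 31 + 30 + 31 + 30 + 31 + 31 + 30 + 31 + 30 + 31 + 31 + 28 + 31 + 30 + 31 + 30 + 31 + 31 + 30 + 2 = 634.

634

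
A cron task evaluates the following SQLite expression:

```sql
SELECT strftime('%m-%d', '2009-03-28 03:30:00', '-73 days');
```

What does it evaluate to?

First apply '-73 days': 2009-03-28 03:30:00 → 2009-01-14 03:30:00.
`%m-%d` extracts the month-day: 01-14.

01-14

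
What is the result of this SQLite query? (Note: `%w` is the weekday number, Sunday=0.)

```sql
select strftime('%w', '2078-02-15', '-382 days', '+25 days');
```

2

First apply '-382 days', '+25 days': 2078-02-15 → 2077-02-23.
2077-02-23 is a Tuesday; with Sunday=0 that is 2.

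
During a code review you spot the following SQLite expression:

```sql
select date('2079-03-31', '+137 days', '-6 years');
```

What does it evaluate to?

Applying '+137 days' to 2079-03-31: counting 137 days forward gives 2079-08-15.
Adding -6 years to 2079-08-15 gives 2073-08-15.

2073-08-15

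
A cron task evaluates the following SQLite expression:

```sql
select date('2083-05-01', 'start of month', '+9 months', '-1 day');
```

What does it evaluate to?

2084-01-31

`start of month` rewinds 2083-05-01 to 2083-05-01.
Adding +9 months to 2083-05-01 gives 2084-02-01.
Going back 1 day from 2084-02-01 reaches 2084-01-31 (last day of January, 31 days).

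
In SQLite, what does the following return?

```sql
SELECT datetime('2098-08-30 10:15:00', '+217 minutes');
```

217 minutes = 3h 37m; +217 minutes from 2098-08-30 10:15:00 is 2098-08-30 13:52:00.

2098-08-30 13:52:00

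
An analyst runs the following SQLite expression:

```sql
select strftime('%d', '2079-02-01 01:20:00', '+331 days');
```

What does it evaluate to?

29

First apply '+331 days': 2079-02-01 01:20:00 → 2079-12-29 01:20:00.
`%d` extracts the 2-digit day of month: 29.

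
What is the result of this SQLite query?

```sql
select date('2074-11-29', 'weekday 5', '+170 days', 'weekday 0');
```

`weekday 5` advances to the next Friday; 2074-11-29 is a Thursday, so it moves forward to 2074-11-30.
Applying '+170 days' to 2074-11-30: counting 170 days forward gives 2075-05-19.
`weekday 0` advances to the next Sunday; 2075-05-19 is already a Sunday, so it stays at 2075-05-19.

2075-05-19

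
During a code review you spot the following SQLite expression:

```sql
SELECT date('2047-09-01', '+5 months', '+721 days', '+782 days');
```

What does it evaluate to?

2052-03-14

Adding +5 months to 2047-09-01 gives 2048-02-01.
Applying '+721 days' to 2048-02-01: counting 721 days forward gives 2050-01-22.
Applying '+782 days' to 2050-01-22: counting 782 days forward gives 2052-03-14.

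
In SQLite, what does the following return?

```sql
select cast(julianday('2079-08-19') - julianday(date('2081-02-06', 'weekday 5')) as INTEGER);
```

`weekday 5` advances to the next Friday; 2081-02-06 is a Thursday, so it moves forward to 2081-02-07.
12 days remain in August 2079 after the 19th (31 − 19).
Full months from September 2079 through January 2081 contribute their day counts.
Then 7 days into February 2081.
Total: 12 + 30 + 31 + 30 + 31 + 31 + 29 + 31 + 30 + 31 + 30 + 31 + 31 + 30 + 31 + 30 + 31 + 31 + 7 = 538.
The subtraction is earlier − later, so the result is −538 → -538.

-538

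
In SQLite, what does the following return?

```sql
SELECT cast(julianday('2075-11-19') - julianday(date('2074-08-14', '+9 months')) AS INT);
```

189

Adding +9 months to 2074-08-14 gives 2075-05-14.
17 days remain in May 2075 after the 14th (31 − 14).
June 2075: 30 days.
July 2075: 31 days.
August 2075: 31 days.
September 2075: 30 days.
October 2075: 31 days.
Then 19 days into November 2075.
Total: 17 + 30 + 31 + 31 + 30 + 31 + 19 = 189.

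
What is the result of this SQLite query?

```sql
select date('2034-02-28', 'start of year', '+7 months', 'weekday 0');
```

2034-08-06

`start of year` rewinds 2034-02-28 to 2034-01-01.
Adding +7 months to 2034-01-01 gives 2034-08-01.
`weekday 0` advances to the next Sunday; 2034-08-01 is a Tuesday, so it moves forward to 2034-08-06.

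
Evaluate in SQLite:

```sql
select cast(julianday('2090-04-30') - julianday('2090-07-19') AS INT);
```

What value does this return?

-80

0 days remain in April 2090 after the 30th (30 − 30).
May 2090: 31 days.
June 2090: 30 days.
Then 19 days into July 2090.
Total: 0 + 31 + 30 + 19 = 80.
The subtraction is earlier − later, so the result is −80 → -80.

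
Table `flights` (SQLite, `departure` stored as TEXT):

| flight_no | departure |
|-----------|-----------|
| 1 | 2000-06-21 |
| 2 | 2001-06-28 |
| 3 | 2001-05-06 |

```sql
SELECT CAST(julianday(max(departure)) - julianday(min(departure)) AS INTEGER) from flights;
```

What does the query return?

372

MIN = 2000-06-21, MAX = 2001-06-28.
9 days remain in June 2000 after the 21st (30 − 21).
Full months from July 2000 through May 2001 contribute their day counts.
Then 28 days into June 2001.
Total: 9 + 31 + 31 + 30 + 31 + 30 + 31 + 31 + 28 + 31 + 30 + 31 + 28 = 372.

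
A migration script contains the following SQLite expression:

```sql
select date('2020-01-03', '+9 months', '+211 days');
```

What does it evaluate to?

2021-05-02

Adding +9 months to 2020-01-03 gives 2020-10-03.
Applying '+211 days' to 2020-10-03: counting 211 days forward gives 2021-05-02.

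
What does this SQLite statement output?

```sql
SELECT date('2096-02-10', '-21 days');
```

2096-01-20

Going back 10 days from 2096-02-10 reaches 2096-01-31 (last day of January, 31 days).
Going back 11 days within January lands on 2096-01-20.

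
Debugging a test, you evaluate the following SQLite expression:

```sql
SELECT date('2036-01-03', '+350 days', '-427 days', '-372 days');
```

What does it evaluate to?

Applying '+350 days' to 2036-01-03: counting 350 days forward gives 2036-12-18.
Applying '-427 days' to 2036-12-18: counting 427 days back gives 2035-10-18.
Applying '-372 days' to 2035-10-18: counting 372 days back gives 2034-10-11.

2034-10-11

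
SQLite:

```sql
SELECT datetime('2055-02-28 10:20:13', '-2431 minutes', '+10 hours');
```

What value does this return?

2055-02-27 03:49:13

2431 minutes = 40h 31m; -2431 minutes from 2055-02-28 10:20:13 is 2055-02-26 17:49:13 (crosses midnight).
+10 hours from 2055-02-26 17:49:13 is 2055-02-27 03:49:13 (crosses midnight).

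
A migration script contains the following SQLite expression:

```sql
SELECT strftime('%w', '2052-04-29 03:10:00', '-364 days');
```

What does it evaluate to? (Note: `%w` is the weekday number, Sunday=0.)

1

First apply '-364 days': 2052-04-29 03:10:00 → 2051-05-01 03:10:00.
2051-05-01 is a Monday; with Sunday=0 that is 1.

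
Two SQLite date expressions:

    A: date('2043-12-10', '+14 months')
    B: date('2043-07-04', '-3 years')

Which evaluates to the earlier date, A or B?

A = 2045-02-10.
B = 2040-07-04.
B is earlier.

B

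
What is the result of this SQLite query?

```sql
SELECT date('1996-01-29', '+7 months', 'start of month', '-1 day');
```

1996-07-31

Adding +7 months to 1996-01-29 gives 1996-08-29.
`start of month` rewinds 1996-08-29 to 1996-08-01.
Going back 1 day from 1996-08-01 reaches 1996-07-31 (last day of July, 31 days).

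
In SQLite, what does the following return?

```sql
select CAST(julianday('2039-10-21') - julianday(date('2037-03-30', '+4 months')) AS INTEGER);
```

Adding +4 months to 2037-03-30 gives 2037-07-30.
1 day remains in July 2037 after the 30th (31 − 30).
Full months from August 2037 through September 2039 contribute their day counts.
Then 21 days into October 2039.
Total: 1 + 31 + 30 + 31 + 30 + 31 + 31 + 28 + 31 + 30 + 31 + 30 + 31 + 31 + 30 + 31 + 30 + 31 + 31 + 28 + 31 + 30 + 31 + 30 + 31 + 31 + 30 + 21 = 813.

813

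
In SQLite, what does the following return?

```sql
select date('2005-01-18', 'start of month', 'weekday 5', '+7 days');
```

`start of month` rewinds 2005-01-18 to 2005-01-01.
`weekday 5` advances to the next Friday; 2005-01-01 is a Saturday, so it moves forward to 2005-01-07.
Advancing 7 more days within January lands on 2005-01-14.

2005-01-14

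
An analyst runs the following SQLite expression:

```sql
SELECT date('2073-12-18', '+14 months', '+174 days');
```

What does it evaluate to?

2075-08-11

Adding +14 months to 2073-12-18 gives 2075-02-18.
Applying '+174 days' to 2075-02-18: counting 174 days forward gives 2075-08-11.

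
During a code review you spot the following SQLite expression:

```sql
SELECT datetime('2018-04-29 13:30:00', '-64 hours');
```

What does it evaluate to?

2018-04-26 21:30:00

-64 hours from 2018-04-29 13:30:00 is 2018-04-26 21:30:00 (crosses midnight).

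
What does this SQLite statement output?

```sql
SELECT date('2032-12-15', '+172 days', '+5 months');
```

Applying '+172 days' to 2032-12-15: counting 172 days forward gives 2033-06-05.
Adding +5 months to 2033-06-05 gives 2033-11-05.

2033-11-05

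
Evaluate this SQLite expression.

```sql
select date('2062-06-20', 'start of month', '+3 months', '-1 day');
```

`start of month` rewinds 2062-06-20 to 2062-06-01.
Adding +3 months to 2062-06-01 gives 2062-09-01.
Going back 1 day from 2062-09-01 reaches 2062-08-31 (last day of August, 31 days).

2062-08-31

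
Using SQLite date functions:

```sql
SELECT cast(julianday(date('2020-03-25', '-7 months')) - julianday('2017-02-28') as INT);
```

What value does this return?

908

Adding -7 months to 2020-03-25 gives 2019-08-25.
0 days remain in February 2017 after the 28th (28 − 28).
Full months from March 2017 through July 2019 contribute their day counts.
Then 25 days into August 2019.
Total: 0 + 31 + 30 + 31 + 30 + 31 + 31 + 30 + 31 + 30 + 31 + 31 + 28 + 31 + 30 + 31 + 30 + 31 + 31 + 30 + 31 + 30 + 31 + 31 + 28 + 31 + 30 + 31 + 30 + 31 + 25 = 908.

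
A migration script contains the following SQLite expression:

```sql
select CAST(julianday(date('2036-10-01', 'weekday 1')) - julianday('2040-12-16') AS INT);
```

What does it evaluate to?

`weekday 1` advances to the next Monday; 2036-10-01 is a Wednesday, so it moves forward to 2036-10-06.
25 days remain in October 2036 after the 6th (31 − 6).
Full months from November 2036 through November 2040 contribute their day counts.
Then 16 days into December 2040.
Total: 25 + 30 + 31 + 31 + 28 + 31 + 30 + 31 + 30 + 31 + 31 + 30 + 31 + 30 + 31 + 31 + 28 + 31 + 30 + 31 + 30 + 31 + 31 + 30 + 31 + 30 + 31 + 31 + 28 + 31 + 30 + 31 + 30 + 31 + 31 + 30 + 31 + 30 + 31 + 31 + 29 + 31 + 30 + 31 + 30 + 31 + 31 + 30 + 31 + 30 + 16 = 1532.
The subtraction is earlier − later, so the result is −1532 → -1532.

-1532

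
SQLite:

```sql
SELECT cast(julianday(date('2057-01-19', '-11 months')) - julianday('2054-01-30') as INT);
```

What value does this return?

Adding -11 months to 2057-01-19 gives 2056-02-19.
1 day remains in January 2054 after the 30th (31 − 30).
Full months from February 2054 through January 2056 contribute their day counts.
Then 19 days into February 2056.
Total: 1 + 28 + 31 + 30 + 31 + 30 + 31 + 31 + 30 + 31 + 30 + 31 + 31 + 28 + 31 + 30 + 31 + 30 + 31 + 31 + 30 + 31 + 30 + 31 + 31 + 19 = 750.

750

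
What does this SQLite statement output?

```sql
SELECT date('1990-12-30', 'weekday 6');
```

`weekday 6` advances to the next Saturday; 1990-12-30 is a Sunday, so it moves forward to 1991-01-05.

1991-01-05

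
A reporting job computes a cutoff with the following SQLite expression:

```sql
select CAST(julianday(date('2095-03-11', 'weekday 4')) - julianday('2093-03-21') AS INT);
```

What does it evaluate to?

726

`weekday 4` advances to the next Thursday; 2095-03-11 is a Friday, so it moves forward to 2095-03-17.
10 days remain in March 2093 after the 21st (31 − 21).
Full months from April 2093 through February 2095 contribute their day counts.
Then 17 days into March 2095.
Total: 10 + 30 + 31 + 30 + 31 + 31 + 30 + 31 + 30 + 31 + 31 + 28 + 31 + 30 + 31 + 30 + 31 + 31 + 30 + 31 + 30 + 31 + 31 + 28 + 17 = 726.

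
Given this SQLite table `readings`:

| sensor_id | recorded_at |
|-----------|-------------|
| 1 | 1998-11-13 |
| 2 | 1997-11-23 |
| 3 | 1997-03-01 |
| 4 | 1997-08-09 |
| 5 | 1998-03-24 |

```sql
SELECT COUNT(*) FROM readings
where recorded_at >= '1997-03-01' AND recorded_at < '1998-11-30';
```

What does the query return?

5

Rows in [1997-03-01, 1998-11-30): 1998-11-13, 1997-11-23, 1997-03-01, 1997-08-09, 1998-03-24 → 5 rows.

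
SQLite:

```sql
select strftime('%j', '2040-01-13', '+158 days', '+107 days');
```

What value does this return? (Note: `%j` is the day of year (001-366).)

First apply '+158 days', '+107 days': 2040-01-13 → 2040-10-04.
Day-of-year for 2040-10-04: days since 2040-01-01 inclusive = 278, zero-padded to 278.

278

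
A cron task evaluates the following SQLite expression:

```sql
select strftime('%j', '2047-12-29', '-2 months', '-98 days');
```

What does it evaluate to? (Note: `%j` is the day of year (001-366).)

First apply '-2 months', '-98 days': 2047-12-29 → 2047-07-23.
Day-of-year for 2047-07-23: days since 2047-01-01 inclusive = 204, zero-padded to 204.

204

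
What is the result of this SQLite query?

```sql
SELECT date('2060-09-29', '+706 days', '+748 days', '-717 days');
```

Applying '+706 days' to 2060-09-29: counting 706 days forward gives 2062-09-05.
Applying '+748 days' to 2062-09-05: counting 748 days forward gives 2064-09-22.
Applying '-717 days' to 2064-09-22: counting 717 days back gives 2062-10-06.

2062-10-06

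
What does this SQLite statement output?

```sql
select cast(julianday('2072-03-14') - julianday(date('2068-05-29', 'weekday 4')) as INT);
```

1383

`weekday 4` advances to the next Thursday; 2068-05-29 is a Tuesday, so it moves forward to 2068-05-31.
0 days remain in May 2068 after the 31st (31 − 31).
Full months from June 2068 through February 2072 contribute their day counts.
Then 14 days into March 2072.
Total: 0 + 30 + 31 + 31 + 30 + 31 + 30 + 31 + 31 + 28 + 31 + 30 + 31 + 30 + 31 + 31 + 30 + 31 + 30 + 31 + 31 + 28 + 31 + 30 + 31 + 30 + 31 + 31 + 30 + 31 + 30 + 31 + 31 + 28 + 31 + 30 + 31 + 30 + 31 + 31 + 30 + 31 + 30 + 31 + 31 + 29 + 14 = 1383.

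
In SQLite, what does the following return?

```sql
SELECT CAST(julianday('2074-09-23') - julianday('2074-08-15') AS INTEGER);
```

16 days remain in August 2074 after the 15th (31 − 15).
Then 23 days into September 2074.
Total: 16 + 23 = 39.

39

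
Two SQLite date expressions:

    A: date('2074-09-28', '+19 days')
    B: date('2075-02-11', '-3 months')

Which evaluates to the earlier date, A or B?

A

A = 2074-10-17.
B = 2074-11-11.
A is earlier.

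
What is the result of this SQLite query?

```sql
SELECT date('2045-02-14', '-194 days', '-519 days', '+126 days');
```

2043-07-08

Applying '-194 days' to 2045-02-14: counting 194 days back gives 2044-08-04.
Applying '-519 days' to 2044-08-04: counting 519 days back gives 2043-03-04.
Applying '+126 days' to 2043-03-04: counting 126 days forward gives 2043-07-08.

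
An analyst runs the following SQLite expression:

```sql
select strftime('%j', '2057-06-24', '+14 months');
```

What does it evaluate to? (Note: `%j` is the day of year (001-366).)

236

First apply '+14 months': 2057-06-24 → 2058-08-24.
Day-of-year for 2058-08-24: days since 2058-01-01 inclusive = 236, zero-padded to 236.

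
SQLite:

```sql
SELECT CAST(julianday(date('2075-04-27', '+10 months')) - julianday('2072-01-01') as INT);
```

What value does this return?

Adding +10 months to 2075-04-27 gives 2076-02-27.
30 days remain in January 2072 after the 1st (31 − 1).
Full months from February 2072 through January 2076 contribute their day counts.
Then 27 days into February 2076.
Total: 30 + 29 + 31 + 30 + 31 + 30 + 31 + 31 + 30 + 31 + 30 + 31 + 31 + 28 + 31 + 30 + 31 + 30 + 31 + 31 + 30 + 31 + 30 + 31 + 31 + 28 + 31 + 30 + 31 + 30 + 31 + 31 + 30 + 31 + 30 + 31 + 31 + 28 + 31 + 30 + 31 + 30 + 31 + 31 + 30 + 31 + 30 + 31 + 31 + 27 = 1518.

1518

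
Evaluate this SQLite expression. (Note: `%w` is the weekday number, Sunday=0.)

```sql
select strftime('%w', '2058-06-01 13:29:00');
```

6

2058-06-01 is a Saturday; with Sunday=0 that is 6.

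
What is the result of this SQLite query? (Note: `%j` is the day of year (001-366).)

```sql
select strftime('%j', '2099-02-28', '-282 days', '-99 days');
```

043

First apply '-282 days', '-99 days': 2099-02-28 → 2098-02-12.
Day-of-year for 2098-02-12: days since 2098-01-01 inclusive = 43, zero-padded to 043.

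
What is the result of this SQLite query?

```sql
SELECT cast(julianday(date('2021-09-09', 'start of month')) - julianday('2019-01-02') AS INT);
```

`start of month` rewinds 2021-09-09 to 2021-09-01.
29 days remain in January 2019 after the 2nd (31 − 2).
Full months from February 2019 through August 2021 contribute their day counts.
Then 1 day into September 2021.
Total: 29 + 28 + 31 + 30 + 31 + 30 + 31 + 31 + 30 + 31 + 30 + 31 + 31 + 29 + 31 + 30 + 31 + 30 + 31 + 31 + 30 + 31 + 30 + 31 + 31 + 28 + 31 + 30 + 31 + 30 + 31 + 31 + 1 = 973.

973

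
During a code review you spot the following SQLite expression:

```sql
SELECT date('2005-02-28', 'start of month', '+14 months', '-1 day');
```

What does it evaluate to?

`start of month` rewinds 2005-02-28 to 2005-02-01.
Adding +14 months to 2005-02-01 gives 2006-04-01.
Going back 1 day from 2006-04-01 reaches 2006-03-31 (last day of March, 31 days).

2006-03-31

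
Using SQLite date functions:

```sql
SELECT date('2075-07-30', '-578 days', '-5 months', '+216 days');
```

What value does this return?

2074-03-02

Applying '-578 days' to 2075-07-30: counting 578 days back gives 2073-12-29.
Adding -5 months to 2073-12-29 gives 2073-07-29.
Applying '+216 days' to 2073-07-29: counting 216 days forward gives 2074-03-02.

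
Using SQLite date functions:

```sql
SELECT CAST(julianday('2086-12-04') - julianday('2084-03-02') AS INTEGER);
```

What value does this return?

29 days remain in March 2084 after the 2nd (31 − 2).
Full months from April 2084 through November 2086 contribute their day counts.
Then 4 days into December 2086.
Total: 29 + 30 + 31 + 30 + 31 + 31 + 30 + 31 + 30 + 31 + 31 + 28 + 31 + 30 + 31 + 30 + 31 + 31 + 30 + 31 + 30 + 31 + 31 + 28 + 31 + 30 + 31 + 30 + 31 + 31 + 30 + 31 + 30 + 4 = 1007.

1007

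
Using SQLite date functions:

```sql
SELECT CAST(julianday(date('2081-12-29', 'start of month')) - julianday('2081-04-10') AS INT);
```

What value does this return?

235

`start of month` rewinds 2081-12-29 to 2081-12-01.
20 days remain in April 2081 after the 10th (30 − 10).
Full months from May 2081 through November 2081 contribute their day counts.
Then 1 day into December 2081.
Total: 20 + 31 + 30 + 31 + 31 + 30 + 31 + 30 + 1 = 235.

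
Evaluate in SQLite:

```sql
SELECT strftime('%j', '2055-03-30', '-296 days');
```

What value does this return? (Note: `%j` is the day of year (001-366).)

158

First apply '-296 days': 2055-03-30 → 2054-06-07.
Day-of-year for 2054-06-07: days since 2054-01-01 inclusive = 158, zero-padded to 158.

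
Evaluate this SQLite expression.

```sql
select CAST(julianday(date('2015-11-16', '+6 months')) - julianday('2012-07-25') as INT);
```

1391

Adding +6 months to 2015-11-16 gives 2016-05-16.
6 days remain in July 2012 after the 25th (31 − 25).
Full months from August 2012 through April 2016 contribute their day counts.
Then 16 days into May 2016.
Total: 6 + 31 + 30 + 31 + 30 + 31 + 31 + 28 + 31 + 30 + 31 + 30 + 31 + 31 + 30 + 31 + 30 + 31 + 31 + 28 + 31 + 30 + 31 + 30 + 31 + 31 + 30 + 31 + 30 + 31 + 31 + 28 + 31 + 30 + 31 + 30 + 31 + 31 + 30 + 31 + 30 + 31 + 31 + 29 + 31 + 30 + 16 = 1391.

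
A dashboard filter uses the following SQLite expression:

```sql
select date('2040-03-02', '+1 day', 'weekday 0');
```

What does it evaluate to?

Advancing 1 more day within March lands on 2040-03-03.
`weekday 0` advances to the next Sunday; 2040-03-03 is a Saturday, so it moves forward to 2040-03-04.

2040-03-04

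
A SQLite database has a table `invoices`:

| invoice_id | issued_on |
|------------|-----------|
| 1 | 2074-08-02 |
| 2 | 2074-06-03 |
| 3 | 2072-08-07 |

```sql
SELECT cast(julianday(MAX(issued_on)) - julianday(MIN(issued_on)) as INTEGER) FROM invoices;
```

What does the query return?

MIN = 2072-08-07, MAX = 2074-08-02.
24 days remain in August 2072 after the 7th (31 − 7).
Full months from September 2072 through July 2074 contribute their day counts.
Then 2 days into August 2074.
Total: 24 + 30 + 31 + 30 + 31 + 31 + 28 + 31 + 30 + 31 + 30 + 31 + 31 + 30 + 31 + 30 + 31 + 31 + 28 + 31 + 30 + 31 + 30 + 31 + 2 = 725.

725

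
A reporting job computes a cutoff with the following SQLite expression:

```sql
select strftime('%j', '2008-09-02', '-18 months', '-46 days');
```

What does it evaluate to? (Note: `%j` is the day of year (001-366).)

015

First apply '-18 months', '-46 days': 2008-09-02 → 2007-01-15.
Day-of-year for 2007-01-15: days since 2007-01-01 inclusive = 15, zero-padded to 015.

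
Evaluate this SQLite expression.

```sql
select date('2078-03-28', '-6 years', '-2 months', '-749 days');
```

2070-01-09

Adding -6 years to 2078-03-28 gives 2072-03-28.
Adding -2 months to 2072-03-28 gives 2072-01-28.
Applying '-749 days' to 2072-01-28: counting 749 days back gives 2070-01-09.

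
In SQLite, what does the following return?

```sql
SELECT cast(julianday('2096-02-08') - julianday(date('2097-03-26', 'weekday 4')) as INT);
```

`weekday 4` advances to the next Thursday; 2097-03-26 is a Tuesday, so it moves forward to 2097-03-28.
21 days remain in February 2096 after the 8th (29 − 8).
Full months from March 2096 through February 2097 contribute their day counts.
Then 28 days into March 2097.
Total: 21 + 31 + 30 + 31 + 30 + 31 + 31 + 30 + 31 + 30 + 31 + 31 + 28 + 28 = 414.
The subtraction is earlier − later, so the result is −414 → -414.

-414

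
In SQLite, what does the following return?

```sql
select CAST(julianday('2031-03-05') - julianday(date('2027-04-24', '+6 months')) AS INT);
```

Adding +6 months to 2027-04-24 gives 2027-10-24.
7 days remain in October 2027 after the 24th (31 − 24).
Full months from November 2027 through February 2031 contribute their day counts.
Then 5 days into March 2031.
Total: 7 + 30 + 31 + 31 + 29 + 31 + 30 + 31 + 30 + 31 + 31 + 30 + 31 + 30 + 31 + 31 + 28 + 31 + 30 + 31 + 30 + 31 + 31 + 30 + 31 + 30 + 31 + 31 + 28 + 31 + 30 + 31 + 30 + 31 + 31 + 30 + 31 + 30 + 31 + 31 + 28 + 5 = 1228.

1228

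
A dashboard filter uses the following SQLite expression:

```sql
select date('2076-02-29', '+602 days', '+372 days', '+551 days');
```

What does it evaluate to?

2080-05-03

Applying '+602 days' to 2076-02-29: counting 602 days forward gives 2077-10-23.
Applying '+372 days' to 2077-10-23: counting 372 days forward gives 2078-10-30.
Applying '+551 days' to 2078-10-30: counting 551 days forward gives 2080-05-03.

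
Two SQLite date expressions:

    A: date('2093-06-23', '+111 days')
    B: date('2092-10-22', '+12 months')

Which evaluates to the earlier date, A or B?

A

A = 2093-10-12.
B = 2093-10-22.
A is earlier.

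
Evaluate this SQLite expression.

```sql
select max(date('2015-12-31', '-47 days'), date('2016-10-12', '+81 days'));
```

date('2015-12-31', '-47 days') → 2015-11-14.
date('2016-10-12', '+81 days') → 2017-01-01.
Later of the two is 2017-01-01.

2017-01-01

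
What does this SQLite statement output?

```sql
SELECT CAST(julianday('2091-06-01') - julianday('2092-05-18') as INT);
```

29 days remain in June 2091 after the 1st (30 − 1).
Full months from July 2091 through April 2092 contribute their day counts.
Then 18 days into May 2092.
Total: 29 + 31 + 31 + 30 + 31 + 30 + 31 + 31 + 29 + 31 + 30 + 18 = 352.
The subtraction is earlier − later, so the result is −352 → -352.

-352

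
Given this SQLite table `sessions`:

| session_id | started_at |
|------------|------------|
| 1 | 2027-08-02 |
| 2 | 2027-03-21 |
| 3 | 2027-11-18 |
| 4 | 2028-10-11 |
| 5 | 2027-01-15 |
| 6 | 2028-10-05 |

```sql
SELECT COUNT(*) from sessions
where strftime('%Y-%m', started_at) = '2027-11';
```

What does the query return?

1

Rows with year-month 2027-11: 2027-11-18 → 1.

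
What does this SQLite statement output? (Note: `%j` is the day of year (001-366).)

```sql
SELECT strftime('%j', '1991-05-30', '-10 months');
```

211

First apply '-10 months': 1991-05-30 → 1990-07-30.
Day-of-year for 1990-07-30: days since 1990-01-01 inclusive = 211, zero-padded to 211.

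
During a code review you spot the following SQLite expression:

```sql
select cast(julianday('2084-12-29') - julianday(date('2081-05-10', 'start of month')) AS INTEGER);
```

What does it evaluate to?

1338

`start of month` rewinds 2081-05-10 to 2081-05-01.
30 days remain in May 2081 after the 1st (31 − 1).
Full months from June 2081 through November 2084 contribute their day counts.
Then 29 days into December 2084.
Total: 30 + 30 + 31 + 31 + 30 + 31 + 30 + 31 + 31 + 28 + 31 + 30 + 31 + 30 + 31 + 31 + 30 + 31 + 30 + 31 + 31 + 28 + 31 + 30 + 31 + 30 + 31 + 31 + 30 + 31 + 30 + 31 + 31 + 29 + 31 + 30 + 31 + 30 + 31 + 31 + 30 + 31 + 30 + 29 = 1338.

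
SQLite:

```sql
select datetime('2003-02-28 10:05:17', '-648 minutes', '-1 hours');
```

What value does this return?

648 minutes = 10h 48m; -648 minutes from 2003-02-28 10:05:17 is 2003-02-27 23:17:17 (crosses midnight).
-1 hours from 2003-02-27 23:17:17 is 2003-02-27 22:17:17.

2003-02-27 22:17:17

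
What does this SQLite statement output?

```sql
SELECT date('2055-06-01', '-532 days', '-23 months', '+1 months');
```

2052-02-16

Applying '-532 days' to 2055-06-01: counting 532 days back gives 2053-12-16.
Adding -23 months to 2053-12-16 gives 2052-01-16.
Adding +1 month to 2052-01-16 gives 2052-02-16.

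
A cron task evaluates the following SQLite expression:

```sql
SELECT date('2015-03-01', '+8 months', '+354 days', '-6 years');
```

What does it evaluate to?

Adding +8 months to 2015-03-01 gives 2015-11-01.
Applying '+354 days' to 2015-11-01: counting 354 days forward gives 2016-10-20.
Adding -6 years to 2016-10-20 gives 2010-10-20.

2010-10-20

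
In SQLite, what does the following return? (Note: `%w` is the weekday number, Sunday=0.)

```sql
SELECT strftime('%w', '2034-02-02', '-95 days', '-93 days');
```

First apply '-95 days', '-93 days': 2034-02-02 → 2033-07-29.
2033-07-29 is a Friday; with Sunday=0 that is 5.

5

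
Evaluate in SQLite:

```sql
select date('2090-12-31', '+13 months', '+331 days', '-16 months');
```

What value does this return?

Adding +13 months to 2090-12-31 gives 2092-01-31.
Applying '+331 days' to 2092-01-31: counting 331 days forward gives 2092-12-27.
Adding -16 months to 2092-12-27 gives 2091-08-27.

2091-08-27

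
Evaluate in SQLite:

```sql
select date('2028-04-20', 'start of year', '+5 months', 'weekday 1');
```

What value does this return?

`start of year` rewinds 2028-04-20 to 2028-01-01.
Adding +5 months to 2028-01-01 gives 2028-06-01.
`weekday 1` advances to the next Monday; 2028-06-01 is a Thursday, so it moves forward to 2028-06-05.

2028-06-05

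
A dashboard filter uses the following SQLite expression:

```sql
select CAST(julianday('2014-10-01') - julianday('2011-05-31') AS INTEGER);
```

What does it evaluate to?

1219

0 days remain in May 2011 after the 31st (31 − 31).
Full months from June 2011 through September 2014 contribute their day counts.
Then 1 day into October 2014.
Total: 0 + 30 + 31 + 31 + 30 + 31 + 30 + 31 + 31 + 29 + 31 + 30 + 31 + 30 + 31 + 31 + 30 + 31 + 30 + 31 + 31 + 28 + 31 + 30 + 31 + 30 + 31 + 31 + 30 + 31 + 30 + 31 + 31 + 28 + 31 + 30 + 31 + 30 + 31 + 31 + 30 + 1 = 1219.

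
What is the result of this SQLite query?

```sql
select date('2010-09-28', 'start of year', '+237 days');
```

2010-08-26

`start of year` rewinds 2010-09-28 to 2010-01-01.
Applying '+237 days' to 2010-01-01: counting 237 days forward gives 2010-08-26.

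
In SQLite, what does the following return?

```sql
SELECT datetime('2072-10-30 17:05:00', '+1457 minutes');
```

2072-10-31 17:22:00

1457 minutes = 24h 17m; +1457 minutes from 2072-10-30 17:05:00 is 2072-10-31 17:22:00 (crosses midnight).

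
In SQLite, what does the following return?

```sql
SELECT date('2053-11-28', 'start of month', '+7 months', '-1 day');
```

2054-05-31

`start of month` rewinds 2053-11-28 to 2053-11-01.
Adding +7 months to 2053-11-01 gives 2054-06-01.
Going back 1 day from 2054-06-01 reaches 2054-05-31 (last day of May, 31 days).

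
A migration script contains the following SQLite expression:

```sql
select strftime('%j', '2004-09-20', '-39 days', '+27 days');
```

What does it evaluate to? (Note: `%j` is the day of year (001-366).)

First apply '-39 days', '+27 days': 2004-09-20 → 2004-09-08.
Day-of-year for 2004-09-08: days since 2004-01-01 inclusive = 252, zero-padded to 252.

252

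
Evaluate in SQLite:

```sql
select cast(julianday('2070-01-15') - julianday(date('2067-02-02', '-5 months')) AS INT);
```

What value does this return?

1231

Adding -5 months to 2067-02-02 gives 2066-09-02.
28 days remain in September 2066 after the 2nd (30 − 2).
Full months from October 2066 through December 2069 contribute their day counts.
Then 15 days into January 2070.
Total: 28 + 31 + 30 + 31 + 31 + 28 + 31 + 30 + 31 + 30 + 31 + 31 + 30 + 31 + 30 + 31 + 31 + 29 + 31 + 30 + 31 + 30 + 31 + 31 + 30 + 31 + 30 + 31 + 31 + 28 + 31 + 30 + 31 + 30 + 31 + 31 + 30 + 31 + 30 + 31 + 15 = 1231.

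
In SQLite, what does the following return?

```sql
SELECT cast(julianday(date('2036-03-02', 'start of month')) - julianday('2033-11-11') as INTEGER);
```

`start of month` rewinds 2036-03-02 to 2036-03-01.
19 days remain in November 2033 after the 11th (30 − 11).
Full months from December 2033 through February 2036 contribute their day counts.
Then 1 day into March 2036.
Total: 19 + 31 + 31 + 28 + 31 + 30 + 31 + 30 + 31 + 31 + 30 + 31 + 30 + 31 + 31 + 28 + 31 + 30 + 31 + 30 + 31 + 31 + 30 + 31 + 30 + 31 + 31 + 29 + 1 = 841.

841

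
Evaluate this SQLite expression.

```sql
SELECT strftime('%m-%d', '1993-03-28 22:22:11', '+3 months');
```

First apply '+3 months': 1993-03-28 22:22:11 → 1993-06-28 22:22:11.
`%m-%d` extracts the month-day: 06-28.

06-28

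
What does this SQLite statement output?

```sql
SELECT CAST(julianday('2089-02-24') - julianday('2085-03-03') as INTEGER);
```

28 days remain in March 2085 after the 3rd (31 − 3).
Full months from April 2085 through January 2089 contribute their day counts.
Then 24 days into February 2089.
Total: 28 + 30 + 31 + 30 + 31 + 31 + 30 + 31 + 30 + 31 + 31 + 28 + 31 + 30 + 31 + 30 + 31 + 31 + 30 + 31 + 30 + 31 + 31 + 28 + 31 + 30 + 31 + 30 + 31 + 31 + 30 + 31 + 30 + 31 + 31 + 29 + 31 + 30 + 31 + 30 + 31 + 31 + 30 + 31 + 30 + 31 + 31 + 24 = 1454.

1454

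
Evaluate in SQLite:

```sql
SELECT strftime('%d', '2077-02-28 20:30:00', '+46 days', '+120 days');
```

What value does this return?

13

First apply '+46 days', '+120 days': 2077-02-28 20:30:00 → 2077-08-13 20:30:00.
`%d` extracts the 2-digit day of month: 13.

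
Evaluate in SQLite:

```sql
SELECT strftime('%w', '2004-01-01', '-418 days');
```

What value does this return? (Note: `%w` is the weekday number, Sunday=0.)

First apply '-418 days': 2004-01-01 → 2002-11-09.
2002-11-09 is a Saturday; with Sunday=0 that is 6.

6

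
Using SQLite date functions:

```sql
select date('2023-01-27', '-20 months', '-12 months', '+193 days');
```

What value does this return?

Adding -20 months to 2023-01-27 gives 2021-05-27.
Adding -12 months to 2021-05-27 gives 2020-05-27.
Applying '+193 days' to 2020-05-27: counting 193 days forward gives 2020-12-06.

2020-12-06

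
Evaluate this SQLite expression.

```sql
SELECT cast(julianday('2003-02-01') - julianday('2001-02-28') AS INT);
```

0 days remain in February 2001 after the 28th (28 − 28).
Full months from March 2001 through January 2003 contribute their day counts.
Then 1 day into February 2003.
Total: 0 + 31 + 30 + 31 + 30 + 31 + 31 + 30 + 31 + 30 + 31 + 31 + 28 + 31 + 30 + 31 + 30 + 31 + 31 + 30 + 31 + 30 + 31 + 31 + 1 = 703.

703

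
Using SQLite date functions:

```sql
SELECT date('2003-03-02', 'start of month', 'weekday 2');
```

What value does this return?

2003-03-04

`start of month` rewinds 2003-03-02 to 2003-03-01.
`weekday 2` advances to the next Tuesday; 2003-03-01 is a Saturday, so it moves forward to 2003-03-04.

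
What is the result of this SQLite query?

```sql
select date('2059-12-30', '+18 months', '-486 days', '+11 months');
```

Adding +18 months to 2059-12-30 gives 2061-06-30.
Applying '-486 days' to 2061-06-30: counting 486 days back gives 2060-03-01.
Adding +11 months to 2060-03-01 gives 2061-02-01.

2061-02-01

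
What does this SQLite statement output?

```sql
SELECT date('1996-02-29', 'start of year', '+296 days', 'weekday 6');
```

1996-10-26

`start of year` rewinds 1996-02-29 to 1996-01-01.
Applying '+296 days' to 1996-01-01: counting 296 days forward gives 1996-10-23.
`weekday 6` advances to the next Saturday; 1996-10-23 is a Wednesday, so it moves forward to 1996-10-26.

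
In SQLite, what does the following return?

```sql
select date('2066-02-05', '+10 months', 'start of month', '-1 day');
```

Adding +10 months to 2066-02-05 gives 2066-12-05.
`start of month` rewinds 2066-12-05 to 2066-12-01.
Going back 1 day from 2066-12-01 reaches 2066-11-30 (last day of November, 30 days).

2066-11-30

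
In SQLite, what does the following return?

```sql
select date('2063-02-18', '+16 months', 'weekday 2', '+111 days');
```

2064-10-13

Adding +16 months to 2063-02-18 gives 2064-06-18.
`weekday 2` advances to the next Tuesday; 2064-06-18 is a Wednesday, so it moves forward to 2064-06-24.
Applying '+111 days' to 2064-06-24: counting 111 days forward gives 2064-10-13.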